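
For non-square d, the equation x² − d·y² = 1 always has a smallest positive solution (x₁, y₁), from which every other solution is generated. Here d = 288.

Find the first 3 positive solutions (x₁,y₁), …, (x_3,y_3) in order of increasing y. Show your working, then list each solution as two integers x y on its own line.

17 1
577 34
19601 1155

d=288: √d = [16; 1,32] (ℓ=2, even), read p_1/q_1
k=0  a_k=16  p_k/q_k = 16/1
k=1  a_k=1  p_k/q_k = 17/1
(x₁, y₁) = (17, 1);  17² − 288·1² = 1 ✓
(x_2, y_2) = (17·17 + 288·1·1, 17·1 + 1·17) = (577, 34)
(x_3, y_3) = (17·577 + 288·1·34, 17·34 + 1·577) = (19601, 1155)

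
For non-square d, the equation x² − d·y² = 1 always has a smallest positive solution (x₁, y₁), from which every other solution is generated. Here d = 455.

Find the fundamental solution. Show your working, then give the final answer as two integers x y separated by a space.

64 3

√455 → a₀=21, period (3,42); ℓ=2 even so k=1
a_0=21:  p_0=21·1+0=21,  q_0=21·0+1=1
a_1=3:  p_1=3·21+1=64,  q_1=3·1+0=3
fundamental: x₁=64, y₁=3  (since 4096 − 455·9 = 1)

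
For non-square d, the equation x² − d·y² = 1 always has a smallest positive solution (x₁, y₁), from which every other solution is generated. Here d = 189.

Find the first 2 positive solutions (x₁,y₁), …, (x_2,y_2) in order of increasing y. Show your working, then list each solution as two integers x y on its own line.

55 4
6049 440

d=189: √d = [13; 1,2,1,26] (ℓ=4, even), read p_3/q_3
step 0: (13, 1)  from 13·(1,0) + (0,1)
step 1: (14, 1)  from 1·(13,1) + (1,0)
step 2: (41, 3)  from 2·(14,1) + (13,1)
step 3: (55, 4)  from 1·(41,3) + (14,1)
fundamental: x₁=55, y₁=4  (since 3025 − 189·16 = 1)
k=2:  x_2 = 55·55+189·4·4 = 6049,  y_2 = 55·4+4·55 = 440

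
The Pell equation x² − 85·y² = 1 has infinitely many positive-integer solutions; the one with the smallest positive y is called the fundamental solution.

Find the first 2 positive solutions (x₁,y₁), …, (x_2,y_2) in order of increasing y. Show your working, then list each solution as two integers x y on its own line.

√85 → a₀=9, period (4,1,1,4,18); ℓ=5 odd so k=9
step 0: (9, 1)  from 9·(1,0) + (0,1)
…
step 4: (378, 41)  from 4·(83,9) + (46,5)
step 5: (6887, 747)  from 18·(378,41) + (83,9)
step 6: (27926, 3029)  from 4·(6887,747) + (378,41)
…
step 8: (62739, 6805)  from 1·(34813,3776) + (27926,3029)
step 9: (285769, 30996)  from 4·(62739,6805) + (34813,3776)
→ (285769, 30996).  Check: 285769²=81663921361, 85·30996²=81663921360, difference 1.
k=2:  x_2 = 285769·285769+85·30996·30996 = 163327842721,  y_2 = 285769·30996+30996·285769 = 17715391848

285769 30996
163327842721 17715391848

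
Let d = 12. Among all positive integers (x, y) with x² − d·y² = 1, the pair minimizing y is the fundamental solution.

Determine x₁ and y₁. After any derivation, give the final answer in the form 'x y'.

7 2

d=12: √d = [3; 2,6] (ℓ=2, even), read p_1/q_1
k=0  a_k=3  p_k/q_k = 3/1
k=1  a_k=2  p_k/q_k = 7/2
(x₁, y₁) = (7, 2);  7² − 12·2² = 1 ✓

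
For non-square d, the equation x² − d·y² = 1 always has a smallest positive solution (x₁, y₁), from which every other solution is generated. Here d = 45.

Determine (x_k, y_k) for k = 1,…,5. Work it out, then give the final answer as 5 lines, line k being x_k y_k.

161 24
51841 7728
16692641 2488392
5374978561 801254496
1730726404001 258001459320

[6; 1,2,2,2,1,12] for √45; ℓ=6 ⇒ convergent index 5
a_0=6:  p_0=6·1+0=6,  q_0=6·0+1=1
a_1=1:  p_1=1·6+1=7,  q_1=1·1+0=1
…
a_4=2:  p_4=2·47+20=114,  q_4=2·7+3=17
a_5=1:  p_5=1·114+47=161,  q_5=1·17+7=24
fundamental: x₁=161, y₁=24  (since 25921 − 45·576 = 1)
n=2: (161,24)∘(161,24) = (161·161+45·24·24, 161·24+24·161) = (51841,7728)
n=3: (51841,7728)∘(161,24) = (161·51841+45·24·7728, 161·7728+24·51841) = (16692641,2488392)
n=4: (16692641,2488392)∘(161,24) = (161·16692641+45·24·2488392, 161·2488392+24·16692641) = (5374978561,801254496)
n=5: (5374978561,801254496)∘(161,24) = (161·5374978561+45·24·801254496, 161·801254496+24·5374978561) = (1730726404001,258001459320)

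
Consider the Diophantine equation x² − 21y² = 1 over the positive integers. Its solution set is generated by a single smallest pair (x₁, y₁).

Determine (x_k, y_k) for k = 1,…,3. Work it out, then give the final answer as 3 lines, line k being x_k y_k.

55 12
6049 1320
665335 145188

d=21: √d = [4; 1,1,2,1,1,8] (ℓ=6, even), read p_5/q_5
a_0=4:  p_0=4·1+0=4,  q_0=4·0+1=1
a_1=1:  p_1=1·4+1=5,  q_1=1·1+0=1
a_2=1:  p_2=1·5+4=9,  q_2=1·1+1=2
…
a_4=1:  p_4=1·23+9=32,  q_4=1·5+2=7
a_5=1:  p_5=1·32+23=55,  q_5=1·7+5=12
→ (55, 12).  Check: 55²=3025, 21·12²=3024, difference 1.
(x_2, y_2) = (55·55 + 21·12·12, 55·12 + 12·55) = (6049, 1320)
(x_3, y_3) = (55·6049 + 21·12·1320, 55·1320 + 12·6049) = (665335, 145188)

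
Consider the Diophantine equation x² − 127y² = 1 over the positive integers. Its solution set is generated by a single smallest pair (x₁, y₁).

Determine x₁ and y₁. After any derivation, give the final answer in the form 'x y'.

4730624 419775

d=127: √d = [11; 3,1,2,2,7,11,7,2,2,1,3,22] (ℓ=12, even), read p_11/q_11
a_0=11:  p_0=11·1+0=11,  q_0=11·0+1=1
a_1=3:  p_1=3·11+1=34,  q_1=3·1+0=3
…
a_5=7:  p_5=7·293+124=2175,  q_5=7·26+11=193
a_6=11:  p_6=11·2175+293=24218,  q_6=11·193+26=2149
a_7=7:  p_7=7·24218+2175=171701,  q_7=7·2149+193=15236
…
a_10=1:  p_10=1·906941+367620=1274561,  q_10=1·80478+32621=113099
a_11=3:  p_11=3·1274561+906941=4730624,  q_11=3·113099+80478=419775
fundamental: x₁=4730624, y₁=419775  (since 22378803429376 − 127·176211050625 = 1)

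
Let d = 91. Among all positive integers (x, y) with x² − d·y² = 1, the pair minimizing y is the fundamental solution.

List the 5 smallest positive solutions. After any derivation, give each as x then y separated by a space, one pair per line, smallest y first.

√91 → a₀=9, period (1,1,5,1,5,1,1,18); ℓ=8 even so k=7
i=0: a=9 ⇒ p=9, q=1
i=1: a=1 ⇒ p=10, q=1
i=2: a=1 ⇒ p=19, q=2
…
i=4: a=1 ⇒ p=124, q=13
i=5: a=5 ⇒ p=725, q=76
i=6: a=1 ⇒ p=849, q=89
i=7: a=1 ⇒ p=1574, q=165
fundamental: x₁=1574, y₁=165  (since 2477476 − 91·27225 = 1)
(x_2, y_2) = (1574·1574 + 91·165·165, 1574·165 + 165·1574) = (4954951, 519420)
(x_3, y_3) = (1574·4954951 + 91·165·519420, 1574·519420 + 165·4954951) = (15598184174, 1635133995)
(x_4, y_4) = (1574·15598184174 + 91·165·1635133995, 1574·1635133995 + 165·15598184174) = (49103078824801, 5147401296840)
(x_5, y_5) = (1574·49103078824801 + 91·165·5147401296840, 1574·5147401296840 + 165·49103078824801) = (154576476542289374, 16204017647318325)

1574 165
4954951 519420
15598184174 1635133995
49103078824801 5147401296840
154576476542289374 16204017647318325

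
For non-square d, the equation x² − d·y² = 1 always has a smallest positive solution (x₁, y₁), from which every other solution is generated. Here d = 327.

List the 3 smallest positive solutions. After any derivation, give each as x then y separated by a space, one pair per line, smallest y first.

217 12
94177 5208
40872601 2260260

d=327: √d = [18; 12,36] (ℓ=2, even), read p_1/q_1
step 0: (18, 1)  from 18·(1,0) + (0,1)
step 1: (217, 12)  from 12·(18,1) + (1,0)
fundamental: x₁=217, y₁=12  (since 47089 − 327·144 = 1)
(217+12√327)^2 = 94177 + 5208√327
(217+12√327)^3 = 40872601 + 2260260√327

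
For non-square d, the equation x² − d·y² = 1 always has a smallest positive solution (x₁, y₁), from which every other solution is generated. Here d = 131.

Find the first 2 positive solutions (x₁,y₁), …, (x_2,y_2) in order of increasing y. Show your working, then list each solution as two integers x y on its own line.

10610 927
225144199 19670940

√131 → a₀=11, period (2,4,11,4,2,22); ℓ=6 even so k=5
i=0: a=11 ⇒ p=11, q=1
…
i=2: a=4 ⇒ p=103, q=9
i=3: a=11 ⇒ p=1156, q=101
i=4: a=4 ⇒ p=4727, q=413
i=5: a=2 ⇒ p=10610, q=927
(x₁, y₁) = (10610, 927);  10610² − 131·927² = 1 ✓
(10610+927√131)^2 = 225144199 + 19670940√131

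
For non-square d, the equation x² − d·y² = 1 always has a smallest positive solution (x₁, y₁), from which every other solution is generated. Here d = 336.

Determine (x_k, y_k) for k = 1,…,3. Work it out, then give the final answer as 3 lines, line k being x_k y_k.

d=336: √d = [18; 3,36] (ℓ=2, even), read p_1/q_1
step 0: (18, 1)  from 18·(1,0) + (0,1)
step 1: (55, 3)  from 3·(18,1) + (1,0)
(x₁, y₁) = (55, 3);  55² − 336·3² = 1 ✓
(55+3√336)^2 = 6049 + 330√336
(55+3√336)^3 = 665335 + 36297√336

55 3
6049 330
665335 36297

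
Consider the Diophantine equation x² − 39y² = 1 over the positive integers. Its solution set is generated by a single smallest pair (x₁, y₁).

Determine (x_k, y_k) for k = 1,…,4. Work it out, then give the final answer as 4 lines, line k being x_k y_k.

d=39: √d = [6; 4,12] (ℓ=2, even), read p_1/q_1
k=0  a_k=6  p_k/q_k = 6/1
k=1  a_k=4  p_k/q_k = 25/4
→ (25, 4).  Check: 25²=625, 39·4²=624, difference 1.
(25+4√39)^2 = 1249 + 200√39
(25+4√39)^3 = 62425 + 9996√39
(25+4√39)^4 = 3120001 + 499600√39

25 4
1249 200
62425 9996
3120001 499600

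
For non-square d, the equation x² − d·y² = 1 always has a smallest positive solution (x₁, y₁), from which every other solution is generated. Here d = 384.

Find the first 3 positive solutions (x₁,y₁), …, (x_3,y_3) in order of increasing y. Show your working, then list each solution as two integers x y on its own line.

[19; 1,1,2,9,2,1,1,38] for √384; ℓ=8 ⇒ convergent index 7
step 0: (19, 1)  from 19·(1,0) + (0,1)
step 1: (20, 1)  from 1·(19,1) + (1,0)
step 2: (39, 2)  from 1·(20,1) + (19,1)
step 3: (98, 5)  from 2·(39,2) + (20,1)
…
step 5: (1940, 99)  from 2·(921,47) + (98,5)
step 6: (2861, 146)  from 1·(1940,99) + (921,47)
step 7: (4801, 245)  from 1·(2861,146) + (1940,99)
→ (4801, 245).  Check: 4801²=23049601, 384·245²=23049600, difference 1.
(4801+245√384)^2 = 46099201 + 2352490√384
(4801+245√384)^3 = 442644523201 + 22588608735√384

4801 245
46099201 2352490
442644523201 22588608735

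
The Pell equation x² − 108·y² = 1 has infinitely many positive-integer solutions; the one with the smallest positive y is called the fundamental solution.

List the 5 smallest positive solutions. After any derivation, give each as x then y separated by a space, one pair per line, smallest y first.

1351 130
3650401 351260
9863382151 949104390
26650854921601 2564479710520
72010600134783751 6929223228720650

d=108: √d = [10; 2,1,1,4,1,1,2,20] (ℓ=8, even), read p_7/q_7
step 0: (10, 1)  from 10·(1,0) + (0,1)
…
step 3: (52, 5)  from 1·(31,3) + (21,2)
step 4: (239, 23)  from 4·(52,5) + (31,3)
…
step 6: (530, 51)  from 1·(291,28) + (239,23)
step 7: (1351, 130)  from 2·(530,51) + (291,28)
(x₁, y₁) = (1351, 130);  1351² − 108·130² = 1 ✓
(x_2, y_2) = (1351·1351 + 108·130·130, 1351·130 + 130·1351) = (3650401, 351260)
(x_3, y_3) = (1351·3650401 + 108·130·351260, 1351·351260 + 130·3650401) = (9863382151, 949104390)
(x_4, y_4) = (1351·9863382151 + 108·130·949104390, 1351·949104390 + 130·9863382151) = (26650854921601, 2564479710520)
(x_5, y_5) = (1351·26650854921601 + 108·130·2564479710520, 1351·2564479710520 + 130·26650854921601) = (72010600134783751, 6929223228720650)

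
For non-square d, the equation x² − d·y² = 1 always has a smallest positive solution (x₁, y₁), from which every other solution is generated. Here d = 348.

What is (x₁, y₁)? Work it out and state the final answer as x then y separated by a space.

1567 84

[18; 1,1,1,8,1,1,1,36] for √348; ℓ=8 ⇒ convergent index 7
step 0: (18, 1)  from 18·(1,0) + (0,1)
…
step 2: (37, 2)  from 1·(19,1) + (18,1)
…
step 4: (485, 26)  from 8·(56,3) + (37,2)
…
step 6: (1026, 55)  from 1·(541,29) + (485,26)
step 7: (1567, 84)  from 1·(1026,55) + (541,29)
(x₁, y₁) = (1567, 84);  1567² − 348·84² = 1 ✓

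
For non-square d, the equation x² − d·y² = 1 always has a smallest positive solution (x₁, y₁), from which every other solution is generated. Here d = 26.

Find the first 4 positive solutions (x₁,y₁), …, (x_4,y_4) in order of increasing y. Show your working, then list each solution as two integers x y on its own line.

[5; 10] for √26; ℓ=1 ⇒ convergent index 1
step 0: (5, 1)  from 5·(1,0) + (0,1)
step 1: (51, 10)  from 10·(5,1) + (1,0)
fundamental: x₁=51, y₁=10  (since 2601 − 26·100 = 1)
k=2:  x_2 = 51·51+26·10·10 = 5201,  y_2 = 51·10+10·51 = 1020
k=3:  x_3 = 51·5201+26·10·1020 = 530451,  y_3 = 51·1020+10·5201 = 104030
k=4:  x_4 = 51·530451+26·10·104030 = 54100801,  y_4 = 51·104030+10·530451 = 10610040

51 10
5201 1020
530451 104030
54100801 10610040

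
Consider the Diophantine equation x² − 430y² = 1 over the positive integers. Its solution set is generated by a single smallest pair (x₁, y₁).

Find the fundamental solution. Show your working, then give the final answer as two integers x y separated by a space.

2862251 138030

√430 → a₀=20, period (1,2,1,3,1,…,2,1,40); ℓ=14 even so k=13
step 0: (20, 1)  from 20·(1,0) + (0,1)
step 1: (21, 1)  from 1·(20,1) + (1,0)
step 2: (62, 3)  from 2·(21,1) + (20,1)
step 3: (83, 4)  from 1·(62,3) + (21,1)
…
step 5: (394, 19)  from 1·(311,15) + (83,4)
step 6: (2675, 129)  from 6·(394,19) + (311,15)
step 7: (21794, 1051)  from 8·(2675,129) + (394,19)
step 8: (133439, 6435)  from 6·(21794,1051) + (2675,129)
…
step 11: (754371, 36379)  from 1·(599138,28893) + (155233,7486)
step 12: (2107880, 101651)  from 2·(754371,36379) + (599138,28893)
step 13: (2862251, 138030)  from 1·(2107880,101651) + (754371,36379)
→ (2862251, 138030).  Check: 2862251²=8192480787001, 430·138030²=8192480787000, difference 1.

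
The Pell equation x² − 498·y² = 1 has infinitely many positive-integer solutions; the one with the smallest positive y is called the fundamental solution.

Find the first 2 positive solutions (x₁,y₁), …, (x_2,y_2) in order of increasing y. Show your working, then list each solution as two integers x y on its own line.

d=498: √d = [22; 3,6,22,6,3,44] (ℓ=6, even), read p_5/q_5
k=0  a_k=22  p_k/q_k = 22/1
k=1  a_k=3  p_k/q_k = 67/3
k=2  a_k=6  p_k/q_k = 424/19
…
k=4  a_k=6  p_k/q_k = 56794/2545
k=5  a_k=3  p_k/q_k = 179777/8056
→ (179777, 8056).  Check: 179777²=32319769729, 498·8056²=32319769728, difference 1.
k=2:  x_2 = 179777·179777+498·8056·8056 = 64639539457,  y_2 = 179777·8056+8056·179777 = 2896567024

179777 8056
64639539457 2896567024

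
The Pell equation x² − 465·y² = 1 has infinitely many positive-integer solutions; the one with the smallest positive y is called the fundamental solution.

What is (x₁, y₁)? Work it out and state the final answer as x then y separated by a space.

15871 736

d=465: √d = [21; 1,1,3,2,2,2,3,1,1,42] (ℓ=10, even), read p_9/q_9
k=0  a_k=21  p_k/q_k = 21/1
k=1  a_k=1  p_k/q_k = 22/1
k=2  a_k=1  p_k/q_k = 43/2
k=3  a_k=3  p_k/q_k = 151/7
k=4  a_k=2  p_k/q_k = 345/16
k=5  a_k=2  p_k/q_k = 841/39
k=6  a_k=2  p_k/q_k = 2027/94
k=7  a_k=3  p_k/q_k = 6922/321
k=8  a_k=1  p_k/q_k = 8949/415
k=9  a_k=1  p_k/q_k = 15871/736
fundamental: x₁=15871, y₁=736  (since 251888641 − 465·541696 = 1)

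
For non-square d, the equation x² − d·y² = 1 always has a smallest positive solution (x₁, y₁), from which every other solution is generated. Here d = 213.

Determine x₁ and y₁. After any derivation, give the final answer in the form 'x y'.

[14; 1,1,2,6,1,8,1,6,2,1,1,28] for √213; ℓ=12 ⇒ convergent index 11
a_0=14:  p_0=14·1+0=14,  q_0=14·0+1=1
…
a_4=6:  p_4=6·73+29=467,  q_4=6·5+2=32
…
a_8=6:  p_8=6·5327+4787=36749,  q_8=6·365+328=2518
a_9=2:  p_9=2·36749+5327=78825,  q_9=2·2518+365=5401
a_10=1:  p_10=1·78825+36749=115574,  q_10=1·5401+2518=7919
a_11=1:  p_11=1·115574+78825=194399,  q_11=1·7919+5401=13320
fundamental: x₁=194399, y₁=13320  (since 37790971201 − 213·177422400 = 1)

194399 13320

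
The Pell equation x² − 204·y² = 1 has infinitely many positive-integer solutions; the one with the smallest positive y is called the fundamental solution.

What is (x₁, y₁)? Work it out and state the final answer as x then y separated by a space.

4999 350

√204 = [14; 3,1,1,6,1,1,3,28, …], period ℓ=8 (even) → k=7
a_0=14:  p_0=14·1+0=14,  q_0=14·0+1=1
…
a_3=1:  p_3=1·57+43=100,  q_3=1·4+3=7
a_4=6:  p_4=6·100+57=657,  q_4=6·7+4=46
…
a_6=1:  p_6=1·757+657=1414,  q_6=1·53+46=99
a_7=3:  p_7=3·1414+757=4999,  q_7=3·99+53=350
fundamental: x₁=4999, y₁=350  (since 24990001 − 204·122500 = 1)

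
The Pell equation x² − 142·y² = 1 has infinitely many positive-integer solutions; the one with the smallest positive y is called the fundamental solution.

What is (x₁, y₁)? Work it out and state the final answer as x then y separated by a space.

√142 = [11; 1,10,1,22, …], period ℓ=4 (even) → k=3
i=0: a=11 ⇒ p=11, q=1
…
i=2: a=10 ⇒ p=131, q=11
i=3: a=1 ⇒ p=143, q=12
→ (143, 12).  Check: 143²=20449, 142·12²=20448, difference 1.

143 12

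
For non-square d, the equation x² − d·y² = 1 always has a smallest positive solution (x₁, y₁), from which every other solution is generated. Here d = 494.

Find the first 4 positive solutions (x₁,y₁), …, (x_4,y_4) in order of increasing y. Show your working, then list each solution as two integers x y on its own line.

√494 = [22; 4,2,2,1,2,1,2,2,4,44, …], period ℓ=10 (even) → k=9
k=0  a_k=22  p_k/q_k = 22/1
k=1  a_k=4  p_k/q_k = 89/4
k=2  a_k=2  p_k/q_k = 200/9
…
k=4  a_k=1  p_k/q_k = 689/31
k=5  a_k=2  p_k/q_k = 1867/84
k=6  a_k=1  p_k/q_k = 2556/115
…
k=8  a_k=2  p_k/q_k = 16514/743
k=9  a_k=4  p_k/q_k = 73035/3286
→ (73035, 3286).  Check: 73035²=5334111225, 494·3286²=5334111224, difference 1.
k=2:  x_2 = 73035·73035+494·3286·3286 = 10668222449,  y_2 = 73035·3286+3286·73035 = 479986020
k=3:  x_3 = 73035·10668222449+494·3286·479986020 = 1558307253052395,  y_3 = 73035·479986020+3286·10668222449 = 70111557938114
k=4:  x_4 = 73035·1558307253052395+494·3286·70111557938114 = 227621940442695115201,  y_4 = 73035·70111557938114+3286·1558307253052395 = 10241195267540325960

73035 3286
10668222449 479986020
1558307253052395 70111557938114
227621940442695115201 10241195267540325960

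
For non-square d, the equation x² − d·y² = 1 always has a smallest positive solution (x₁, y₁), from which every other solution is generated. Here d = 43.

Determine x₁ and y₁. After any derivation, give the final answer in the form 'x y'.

3482 531

d=43: √d = [6; 1,1,3,1,5,1,3,1,1,12] (ℓ=10, even), read p_9/q_9
i=0: a=6 ⇒ p=6, q=1
i=1: a=1 ⇒ p=7, q=1
…
i=4: a=1 ⇒ p=59, q=9
i=5: a=5 ⇒ p=341, q=52
i=6: a=1 ⇒ p=400, q=61
i=7: a=3 ⇒ p=1541, q=235
i=8: a=1 ⇒ p=1941, q=296
i=9: a=1 ⇒ p=3482, q=531
fundamental: x₁=3482, y₁=531  (since 12124324 − 43·281961 = 1)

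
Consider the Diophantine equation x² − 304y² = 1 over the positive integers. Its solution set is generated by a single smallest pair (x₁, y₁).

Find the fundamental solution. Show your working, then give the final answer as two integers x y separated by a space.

57799 3315

√304 = [17; 2,3,2,1,1,1,1,1,2,3,2,34, …], period ℓ=12 (even) → k=11
k=0  a_k=17  p_k/q_k = 17/1
k=1  a_k=2  p_k/q_k = 35/2
…
k=4  a_k=1  p_k/q_k = 401/23
k=5  a_k=1  p_k/q_k = 680/39
k=6  a_k=1  p_k/q_k = 1081/62
…
k=8  a_k=1  p_k/q_k = 2842/163
k=9  a_k=2  p_k/q_k = 7445/427
k=10  a_k=3  p_k/q_k = 25177/1444
k=11  a_k=2  p_k/q_k = 57799/3315
fundamental: x₁=57799, y₁=3315  (since 3340724401 − 304·10989225 = 1)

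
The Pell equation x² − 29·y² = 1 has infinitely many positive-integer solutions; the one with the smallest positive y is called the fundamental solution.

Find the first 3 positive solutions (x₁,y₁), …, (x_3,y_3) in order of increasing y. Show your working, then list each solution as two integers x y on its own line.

9801 1820
192119201 35675640
3765920568201 699313893460

[5; 2,1,1,2,10] for √29; ℓ=5 ⇒ convergent index 9
step 0: (5, 1)  from 5·(1,0) + (0,1)
step 1: (11, 2)  from 2·(5,1) + (1,0)
step 2: (16, 3)  from 1·(11,2) + (5,1)
…
step 4: (70, 13)  from 2·(27,5) + (16,3)
step 5: (727, 135)  from 10·(70,13) + (27,5)
step 6: (1524, 283)  from 2·(727,135) + (70,13)
step 7: (2251, 418)  from 1·(1524,283) + (727,135)
step 8: (3775, 701)  from 1·(2251,418) + (1524,283)
step 9: (9801, 1820)  from 2·(3775,701) + (2251,418)
fundamental: x₁=9801, y₁=1820  (since 96059601 − 29·3312400 = 1)
(x_2, y_2) = (9801·9801 + 29·1820·1820, 9801·1820 + 1820·9801) = (192119201, 35675640)
(x_3, y_3) = (9801·192119201 + 29·1820·35675640, 9801·35675640 + 1820·192119201) = (3765920568201, 699313893460)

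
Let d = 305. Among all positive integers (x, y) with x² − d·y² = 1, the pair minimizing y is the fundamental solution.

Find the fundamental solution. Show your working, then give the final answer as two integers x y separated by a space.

489 28

√305 = [17; 2,6,2,34, …], period ℓ=4 (even) → k=3
step 0: (17, 1)  from 17·(1,0) + (0,1)
step 1: (35, 2)  from 2·(17,1) + (1,0)
step 2: (227, 13)  from 6·(35,2) + (17,1)
step 3: (489, 28)  from 2·(227,13) + (35,2)
(x₁, y₁) = (489, 28);  489² − 305·28² = 1 ✓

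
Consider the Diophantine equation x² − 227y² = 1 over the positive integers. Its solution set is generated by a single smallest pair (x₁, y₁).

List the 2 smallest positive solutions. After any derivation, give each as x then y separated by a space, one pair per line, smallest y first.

226 15
102151 6780

[15; 15,30] for √227; ℓ=2 ⇒ convergent index 1
k=0  a_k=15  p_k/q_k = 15/1
k=1  a_k=15  p_k/q_k = 226/15
fundamental: x₁=226, y₁=15  (since 51076 − 227·225 = 1)
k=2:  x_2 = 226·226+227·15·15 = 102151,  y_2 = 226·15+15·226 = 6780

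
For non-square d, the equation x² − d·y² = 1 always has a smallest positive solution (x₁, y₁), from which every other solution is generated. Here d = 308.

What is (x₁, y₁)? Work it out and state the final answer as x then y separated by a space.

351 20

√308 → a₀=17, period (1,1,4,1,1,34); ℓ=6 even so k=5
k=0  a_k=17  p_k/q_k = 17/1
…
k=2  a_k=1  p_k/q_k = 35/2
k=3  a_k=4  p_k/q_k = 158/9
k=4  a_k=1  p_k/q_k = 193/11
k=5  a_k=1  p_k/q_k = 351/20
→ (351, 20).  Check: 351²=123201, 308·20²=123200, difference 1.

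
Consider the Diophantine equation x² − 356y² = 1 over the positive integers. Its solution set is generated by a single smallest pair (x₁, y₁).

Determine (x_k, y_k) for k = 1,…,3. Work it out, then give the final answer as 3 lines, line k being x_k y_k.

500001 26500
500002000001 26500053000
500003000004500001 26500106000079500

√356 = [18; 1,6,1,1,2,…,6,1,36, …], period ℓ=14 (even) → k=13
i=0: a=18 ⇒ p=18, q=1
…
i=2: a=6 ⇒ p=132, q=7
i=3: a=1 ⇒ p=151, q=8
i=4: a=1 ⇒ p=283, q=15
…
i=7: a=8 ⇒ p=8717, q=462
i=8: a=1 ⇒ p=9717, q=515
i=9: a=2 ⇒ p=28151, q=1492
…
i=11: a=1 ⇒ p=66019, q=3499
i=12: a=6 ⇒ p=433982, q=23001
i=13: a=1 ⇒ p=500001, q=26500
(x₁, y₁) = (500001, 26500);  500001² − 356·26500² = 1 ✓
(500001+26500√356)^2 = 500002000001 + 26500053000√356
(500001+26500√356)^3 = 500003000004500001 + 26500106000079500√356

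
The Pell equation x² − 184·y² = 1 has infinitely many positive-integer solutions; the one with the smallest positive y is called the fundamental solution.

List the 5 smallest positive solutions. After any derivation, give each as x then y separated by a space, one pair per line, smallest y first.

24335 1794
1184384449 87313980
57643991108495 4249571404806
2805533046066067201 206826640184594040
136545293294391499564175 10066252573534620521994

[13; 1,1,3,2,1,2,1,2,3,1,1,26] for √184; ℓ=12 ⇒ convergent index 11
k=0  a_k=13  p_k/q_k = 13/1
k=1  a_k=1  p_k/q_k = 14/1
k=2  a_k=1  p_k/q_k = 27/2
k=3  a_k=3  p_k/q_k = 95/7
k=4  a_k=2  p_k/q_k = 217/16
…
k=6  a_k=2  p_k/q_k = 841/62
…
k=8  a_k=2  p_k/q_k = 3147/232
k=9  a_k=3  p_k/q_k = 10594/781
k=10  a_k=1  p_k/q_k = 13741/1013
k=11  a_k=1  p_k/q_k = 24335/1794
fundamental: x₁=24335, y₁=1794  (since 592192225 − 184·3218436 = 1)
k=2:  x_2 = 24335·24335+184·1794·1794 = 1184384449,  y_2 = 24335·1794+1794·24335 = 87313980
k=3:  x_3 = 24335·1184384449+184·1794·87313980 = 57643991108495,  y_3 = 24335·87313980+1794·1184384449 = 4249571404806
k=4:  x_4 = 24335·57643991108495+184·1794·4249571404806 = 2805533046066067201,  y_4 = 24335·4249571404806+1794·57643991108495 = 206826640184594040
k=5:  x_5 = 24335·2805533046066067201+184·1794·206826640184594040 = 136545293294391499564175,  y_5 = 24335·206826640184594040+1794·2805533046066067201 = 10066252573534620521994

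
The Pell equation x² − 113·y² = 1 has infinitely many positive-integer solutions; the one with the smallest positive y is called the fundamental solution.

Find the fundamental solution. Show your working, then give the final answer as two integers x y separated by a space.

1204353 113296

√113 → a₀=10, period (1,1,1,2,2,1,1,1,20); ℓ=9 odd so k=17
step 0: (10, 1)  from 10·(1,0) + (0,1)
…
step 2: (21, 2)  from 1·(11,1) + (10,1)
step 3: (32, 3)  from 1·(21,2) + (11,1)
…
step 12: (49579, 4664)  from 1·(32794,3085) + (16785,1579)
…
step 15: (445435, 41903)  from 1·(313483,29490) + (131952,12413)
step 16: (758918, 71393)  from 1·(445435,41903) + (313483,29490)
step 17: (1204353, 113296)  from 1·(758918,71393) + (445435,41903)
fundamental: x₁=1204353, y₁=113296  (since 1450466148609 − 113·12835983616 = 1)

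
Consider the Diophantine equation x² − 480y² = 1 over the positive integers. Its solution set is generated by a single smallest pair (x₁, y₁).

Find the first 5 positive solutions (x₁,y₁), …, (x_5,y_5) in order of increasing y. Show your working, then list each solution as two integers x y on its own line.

d=480: √d = [21; 1,9,1,42] (ℓ=4, even), read p_3/q_3
step 0: (21, 1)  from 21·(1,0) + (0,1)
step 1: (22, 1)  from 1·(21,1) + (1,0)
step 2: (219, 10)  from 9·(22,1) + (21,1)
step 3: (241, 11)  from 1·(219,10) + (22,1)
(x₁, y₁) = (241, 11);  241² − 480·11² = 1 ✓
(241+11√480)^2 = 116161 + 5302√480
(241+11√480)^3 = 55989361 + 2555553√480
(241+11√480)^4 = 26986755841 + 1231771244√480
(241+11√480)^5 = 13007560326001 + 593711184055√480

241 11
116161 5302
55989361 2555553
26986755841 1231771244
13007560326001 593711184055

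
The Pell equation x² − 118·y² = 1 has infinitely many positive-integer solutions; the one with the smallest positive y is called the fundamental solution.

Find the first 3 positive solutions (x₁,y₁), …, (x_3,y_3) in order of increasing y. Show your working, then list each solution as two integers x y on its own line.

306917 28254
188396089777 17343265836
115643925371868101 10645886241146970

d=118: √d = [10; 1,6,3,2,10,2,3,6,1,20] (ℓ=10, even), read p_9/q_9
a_0=10:  p_0=10·1+0=10,  q_0=10·0+1=1
a_1=1:  p_1=1·10+1=11,  q_1=1·1+0=1
a_2=6:  p_2=6·11+10=76,  q_2=6·1+1=7
a_3=3:  p_3=3·76+11=239,  q_3=3·7+1=22
…
a_5=10:  p_5=10·554+239=5779,  q_5=10·51+22=532
…
a_8=6:  p_8=6·42115+12112=264802,  q_8=6·3877+1115=24377
a_9=1:  p_9=1·264802+42115=306917,  q_9=1·24377+3877=28254
fundamental: x₁=306917, y₁=28254  (since 94198044889 − 118·798288516 = 1)
k=2:  x_2 = 306917·306917+118·28254·28254 = 188396089777,  y_2 = 306917·28254+28254·306917 = 17343265836
k=3:  x_3 = 306917·188396089777+118·28254·17343265836 = 115643925371868101,  y_3 = 306917·17343265836+28254·188396089777 = 10645886241146970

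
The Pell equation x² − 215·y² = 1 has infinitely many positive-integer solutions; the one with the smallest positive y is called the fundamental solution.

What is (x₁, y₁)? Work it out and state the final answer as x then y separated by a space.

d=215: √d = [14; 1,1,1,28] (ℓ=4, even), read p_3/q_3
step 0: (14, 1)  from 14·(1,0) + (0,1)
…
step 2: (29, 2)  from 1·(15,1) + (14,1)
step 3: (44, 3)  from 1·(29,2) + (15,1)
(x₁, y₁) = (44, 3);  44² − 215·3² = 1 ✓

44 3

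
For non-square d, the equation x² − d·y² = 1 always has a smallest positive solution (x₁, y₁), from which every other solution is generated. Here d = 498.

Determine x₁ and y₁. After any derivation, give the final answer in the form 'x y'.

√498 → a₀=22, period (3,6,22,6,3,44); ℓ=6 even so k=5
i=0: a=22 ⇒ p=22, q=1
…
i=2: a=6 ⇒ p=424, q=19
…
i=4: a=6 ⇒ p=56794, q=2545
i=5: a=3 ⇒ p=179777, q=8056
→ (179777, 8056).  Check: 179777²=32319769729, 498·8056²=32319769728, difference 1.

179777 8056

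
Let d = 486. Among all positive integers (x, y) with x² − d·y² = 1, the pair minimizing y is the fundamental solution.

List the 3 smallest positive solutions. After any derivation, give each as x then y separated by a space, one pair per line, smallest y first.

485 22
470449 21340
456335045 20699778

√486 = [22; 22,44, …], period ℓ=2 (even) → k=1
a_0=22:  p_0=22·1+0=22,  q_0=22·0+1=1
a_1=22:  p_1=22·22+1=485,  q_1=22·1+0=22
→ (485, 22).  Check: 485²=235225, 486·22²=235224, difference 1.
(485+22√486)^2 = 470449 + 21340√486
(485+22√486)^3 = 456335045 + 20699778√486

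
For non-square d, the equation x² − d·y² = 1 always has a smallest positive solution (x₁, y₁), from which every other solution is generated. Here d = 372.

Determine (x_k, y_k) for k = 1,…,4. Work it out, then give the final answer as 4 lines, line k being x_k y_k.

12151 630
295293601 15310260
7176225079351 372069937890
174396621583094401 9042043615292520

d=372: √d = [19; 3,2,12,2,3,38] (ℓ=6, even), read p_5/q_5
a_0=19:  p_0=19·1+0=19,  q_0=19·0+1=1
a_1=3:  p_1=3·19+1=58,  q_1=3·1+0=3
…
a_3=12:  p_3=12·135+58=1678,  q_3=12·7+3=87
a_4=2:  p_4=2·1678+135=3491,  q_4=2·87+7=181
a_5=3:  p_5=3·3491+1678=12151,  q_5=3·181+87=630
→ (12151, 630).  Check: 12151²=147646801, 372·630²=147646800, difference 1.
(x_2, y_2) = (12151·12151 + 372·630·630, 12151·630 + 630·12151) = (295293601, 15310260)
(x_3, y_3) = (12151·295293601 + 372·630·15310260, 12151·15310260 + 630·295293601) = (7176225079351, 372069937890)
(x_4, y_4) = (12151·7176225079351 + 372·630·372069937890, 12151·372069937890 + 630·7176225079351) = (174396621583094401, 9042043615292520)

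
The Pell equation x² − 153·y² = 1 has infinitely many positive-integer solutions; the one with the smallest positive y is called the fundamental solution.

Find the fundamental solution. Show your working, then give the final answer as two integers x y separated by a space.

2177 176

[12; 2,1,2,2,2,1,2,24] for √153; ℓ=8 ⇒ convergent index 7
i=0: a=12 ⇒ p=12, q=1
i=1: a=2 ⇒ p=25, q=2
…
i=6: a=1 ⇒ p=804, q=65
i=7: a=2 ⇒ p=2177, q=176
→ (2177, 176).  Check: 2177²=4739329, 153·176²=4739328, difference 1.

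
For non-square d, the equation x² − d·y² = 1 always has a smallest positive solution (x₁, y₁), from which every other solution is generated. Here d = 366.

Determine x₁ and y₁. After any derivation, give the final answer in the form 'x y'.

d=366: √d = [19; 7,1,1,1,2,12,2,1,1,1,7,38] (ℓ=12, even), read p_11/q_11
a_0=19:  p_0=19·1+0=19,  q_0=19·0+1=1
a_1=7:  p_1=7·19+1=134,  q_1=7·1+0=7
…
a_5=2:  p_5=2·440+287=1167,  q_5=2·23+15=61
a_6=12:  p_6=12·1167+440=14444,  q_6=12·61+23=755
a_7=2:  p_7=2·14444+1167=30055,  q_7=2·755+61=1571
…
a_9=1:  p_9=1·44499+30055=74554,  q_9=1·2326+1571=3897
a_10=1:  p_10=1·74554+44499=119053,  q_10=1·3897+2326=6223
a_11=7:  p_11=7·119053+74554=907925,  q_11=7·6223+3897=47458
→ (907925, 47458).  Check: 907925²=824327805625, 366·47458²=824327805624, difference 1.

907925 47458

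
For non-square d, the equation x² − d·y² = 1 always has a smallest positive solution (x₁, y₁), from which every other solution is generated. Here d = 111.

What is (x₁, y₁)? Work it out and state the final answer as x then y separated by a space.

[10; 1,1,6,1,1,20] for √111; ℓ=6 ⇒ convergent index 5
i=0: a=10 ⇒ p=10, q=1
…
i=2: a=1 ⇒ p=21, q=2
i=3: a=6 ⇒ p=137, q=13
i=4: a=1 ⇒ p=158, q=15
i=5: a=1 ⇒ p=295, q=28
→ (295, 28).  Check: 295²=87025, 111·28²=87024, difference 1.

295 28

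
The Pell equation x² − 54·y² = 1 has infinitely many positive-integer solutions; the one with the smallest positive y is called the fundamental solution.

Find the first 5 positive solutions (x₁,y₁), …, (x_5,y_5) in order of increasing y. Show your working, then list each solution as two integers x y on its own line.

d=54: √d = [7; 2,1,6,1,2,14] (ℓ=6, even), read p_5/q_5
step 0: (7, 1)  from 7·(1,0) + (0,1)
…
step 4: (169, 23)  from 1·(147,20) + (22,3)
step 5: (485, 66)  from 2·(169,23) + (147,20)
→ (485, 66).  Check: 485²=235225, 54·66²=235224, difference 1.
n=2: (485,66)∘(485,66) = (485·485+54·66·66, 485·66+66·485) = (470449,64020)
n=3: (470449,64020)∘(485,66) = (485·470449+54·66·64020, 485·64020+66·470449) = (456335045,62099334)
n=4: (456335045,62099334)∘(485,66) = (485·456335045+54·66·62099334, 485·62099334+66·456335045) = (442644523201,60236289960)
n=5: (442644523201,60236289960)∘(485,66) = (485·442644523201+54·66·60236289960, 485·60236289960+66·442644523201) = (429364731169925,58429139161866)

485 66
470449 64020
456335045 62099334
442644523201 60236289960
429364731169925 58429139161866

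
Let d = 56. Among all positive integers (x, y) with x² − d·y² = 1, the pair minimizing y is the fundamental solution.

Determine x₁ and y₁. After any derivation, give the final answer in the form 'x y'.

15 2

[7; 2,14] for √56; ℓ=2 ⇒ convergent index 1
i=0: a=7 ⇒ p=7, q=1
i=1: a=2 ⇒ p=15, q=2
(x₁, y₁) = (15, 2);  15² − 56·2² = 1 ✓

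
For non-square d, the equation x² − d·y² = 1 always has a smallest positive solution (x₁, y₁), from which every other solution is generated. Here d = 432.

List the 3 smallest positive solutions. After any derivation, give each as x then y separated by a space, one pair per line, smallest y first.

[20; 1,3,1,1,1,3,1,40] for √432; ℓ=8 ⇒ convergent index 7
i=0: a=20 ⇒ p=20, q=1
i=1: a=1 ⇒ p=21, q=1
i=2: a=3 ⇒ p=83, q=4
i=3: a=1 ⇒ p=104, q=5
…
i=5: a=1 ⇒ p=291, q=14
i=6: a=3 ⇒ p=1060, q=51
i=7: a=1 ⇒ p=1351, q=65
→ (1351, 65).  Check: 1351²=1825201, 432·65²=1825200, difference 1.
k=2:  x_2 = 1351·1351+432·65·65 = 3650401,  y_2 = 1351·65+65·1351 = 175630
k=3:  x_3 = 1351·3650401+432·65·175630 = 9863382151,  y_3 = 1351·175630+65·3650401 = 474552195

1351 65
3650401 175630
9863382151 474552195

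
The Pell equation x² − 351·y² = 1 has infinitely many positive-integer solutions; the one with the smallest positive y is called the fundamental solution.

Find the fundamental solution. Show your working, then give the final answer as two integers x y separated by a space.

62425 3332

d=351: √d = [18; 1,2,1,3,2,2,2,3,1,2,1,36] (ℓ=12, even), read p_11/q_11
step 0: (18, 1)  from 18·(1,0) + (0,1)
…
step 5: (637, 34)  from 2·(281,15) + (75,4)
…
step 10: (45882, 2449)  from 2·(16543,883) + (12796,683)
step 11: (62425, 3332)  from 1·(45882,2449) + (16543,883)
→ (62425, 3332).  Check: 62425²=3896880625, 351·3332²=3896880624, difference 1.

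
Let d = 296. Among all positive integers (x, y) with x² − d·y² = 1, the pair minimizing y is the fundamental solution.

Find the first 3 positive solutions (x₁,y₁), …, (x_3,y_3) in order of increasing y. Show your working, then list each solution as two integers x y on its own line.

d=296: √d = [17; 4,1,7,1,4,34] (ℓ=6, even), read p_5/q_5
k=0  a_k=17  p_k/q_k = 17/1
k=1  a_k=4  p_k/q_k = 69/4
…
k=3  a_k=7  p_k/q_k = 671/39
k=4  a_k=1  p_k/q_k = 757/44
k=5  a_k=4  p_k/q_k = 3699/215
fundamental: x₁=3699, y₁=215  (since 13682601 − 296·46225 = 1)
k=2:  x_2 = 3699·3699+296·215·215 = 27365201,  y_2 = 3699·215+215·3699 = 1590570
k=3:  x_3 = 3699·27365201+296·215·1590570 = 202447753299,  y_3 = 3699·1590570+215·27365201 = 11767036645

3699 215
27365201 1590570
202447753299 11767036645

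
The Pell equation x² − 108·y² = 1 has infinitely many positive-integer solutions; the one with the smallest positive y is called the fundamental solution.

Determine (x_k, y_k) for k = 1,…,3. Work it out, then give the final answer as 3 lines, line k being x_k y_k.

1351 130
3650401 351260
9863382151 949104390

√108 = [10; 2,1,1,4,1,1,2,20, …], period ℓ=8 (even) → k=7
step 0: (10, 1)  from 10·(1,0) + (0,1)
step 1: (21, 2)  from 2·(10,1) + (1,0)
step 2: (31, 3)  from 1·(21,2) + (10,1)
…
step 4: (239, 23)  from 4·(52,5) + (31,3)
…
step 6: (530, 51)  from 1·(291,28) + (239,23)
step 7: (1351, 130)  from 2·(530,51) + (291,28)
(x₁, y₁) = (1351, 130);  1351² − 108·130² = 1 ✓
(1351+130√108)^2 = 3650401 + 351260√108
(1351+130√108)^3 = 9863382151 + 949104390√108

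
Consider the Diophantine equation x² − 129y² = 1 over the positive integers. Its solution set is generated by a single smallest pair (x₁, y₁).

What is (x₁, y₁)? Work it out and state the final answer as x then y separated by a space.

√129 → a₀=11, period (2,1,3,1,6,1,3,1,2,22); ℓ=10 even so k=9
k=0  a_k=11  p_k/q_k = 11/1
…
k=5  a_k=6  p_k/q_k = 1079/95
…
k=8  a_k=1  p_k/q_k = 6031/531
k=9  a_k=2  p_k/q_k = 16855/1484
→ (16855, 1484).  Check: 16855²=284091025, 129·1484²=284091024, difference 1.

16855 1484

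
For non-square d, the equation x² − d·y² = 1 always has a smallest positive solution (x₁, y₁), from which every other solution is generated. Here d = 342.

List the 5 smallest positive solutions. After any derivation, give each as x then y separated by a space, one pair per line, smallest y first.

√342 = [18; 2,36, …], period ℓ=2 (even) → k=1
i=0: a=18 ⇒ p=18, q=1
i=1: a=2 ⇒ p=37, q=2
fundamental: x₁=37, y₁=2  (since 1369 − 342·4 = 1)
k=2:  x_2 = 37·37+342·2·2 = 2737,  y_2 = 37·2+2·37 = 148
k=3:  x_3 = 37·2737+342·2·148 = 202501,  y_3 = 37·148+2·2737 = 10950
k=4:  x_4 = 37·202501+342·2·10950 = 14982337,  y_4 = 37·10950+2·202501 = 810152
k=5:  x_5 = 37·14982337+342·2·810152 = 1108490437,  y_5 = 37·810152+2·14982337 = 59940298

37 2
2737 148
202501 10950
14982337 810152
1108490437 59940298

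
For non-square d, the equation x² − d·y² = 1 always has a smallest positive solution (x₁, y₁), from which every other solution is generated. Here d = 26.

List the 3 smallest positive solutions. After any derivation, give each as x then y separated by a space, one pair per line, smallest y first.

51 10
5201 1020
530451 104030

√26 → a₀=5, period (10); ℓ=1 odd so k=1
a_0=5:  p_0=5·1+0=5,  q_0=5·0+1=1
a_1=10:  p_1=10·5+1=51,  q_1=10·1+0=10
fundamental: x₁=51, y₁=10  (since 2601 − 26·100 = 1)
k=2:  x_2 = 51·51+26·10·10 = 5201,  y_2 = 51·10+10·51 = 1020
k=3:  x_3 = 51·5201+26·10·1020 = 530451,  y_3 = 51·1020+10·5201 = 104030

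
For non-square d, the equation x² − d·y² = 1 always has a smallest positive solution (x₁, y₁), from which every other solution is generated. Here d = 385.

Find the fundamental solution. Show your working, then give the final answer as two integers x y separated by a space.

√385 → a₀=19, period (1,1,1,1,1,…,1,1,38); ℓ=16 even so k=15
i=0: a=19 ⇒ p=19, q=1
i=1: a=1 ⇒ p=20, q=1
i=2: a=1 ⇒ p=39, q=2
…
i=4: a=1 ⇒ p=98, q=5
i=5: a=1 ⇒ p=157, q=8
i=6: a=3 ⇒ p=569, q=29
…
i=8: a=2 ⇒ p=2021, q=103
i=9: a=1 ⇒ p=2747, q=140
i=10: a=3 ⇒ p=10262, q=523
i=11: a=1 ⇒ p=13009, q=663
i=12: a=1 ⇒ p=23271, q=1186
…
i=14: a=1 ⇒ p=59551, q=3035
i=15: a=1 ⇒ p=95831, q=4884
(x₁, y₁) = (95831, 4884);  95831² − 385·4884² = 1 ✓

95831 4884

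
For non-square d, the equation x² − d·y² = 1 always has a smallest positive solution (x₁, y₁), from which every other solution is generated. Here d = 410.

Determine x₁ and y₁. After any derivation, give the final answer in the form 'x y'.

√410 → a₀=20, period (4,40); ℓ=2 even so k=1
i=0: a=20 ⇒ p=20, q=1
i=1: a=4 ⇒ p=81, q=4
fundamental: x₁=81, y₁=4  (since 6561 − 410·16 = 1)

81 4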